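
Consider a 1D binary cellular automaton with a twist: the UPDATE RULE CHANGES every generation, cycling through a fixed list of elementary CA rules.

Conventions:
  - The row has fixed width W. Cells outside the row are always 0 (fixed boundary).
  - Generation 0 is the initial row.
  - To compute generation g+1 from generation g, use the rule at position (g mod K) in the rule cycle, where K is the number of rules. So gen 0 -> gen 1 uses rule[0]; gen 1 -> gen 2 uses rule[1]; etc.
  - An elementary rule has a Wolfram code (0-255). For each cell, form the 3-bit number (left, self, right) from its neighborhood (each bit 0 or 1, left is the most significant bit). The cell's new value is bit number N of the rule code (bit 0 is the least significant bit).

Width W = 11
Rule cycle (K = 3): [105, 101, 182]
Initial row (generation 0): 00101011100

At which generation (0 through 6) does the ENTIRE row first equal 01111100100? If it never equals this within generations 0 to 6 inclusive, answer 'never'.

Gen 0: 00101011100
Gen 1 (rule 105): 10010110101
Gen 2 (rule 101): 10011011111
Gen 3 (rule 182): 11100101110
Gen 4 (rule 105): 10100011010
Gen 5 (rule 101): 11101001110
Gen 6 (rule 182): 01011110101

Answer: never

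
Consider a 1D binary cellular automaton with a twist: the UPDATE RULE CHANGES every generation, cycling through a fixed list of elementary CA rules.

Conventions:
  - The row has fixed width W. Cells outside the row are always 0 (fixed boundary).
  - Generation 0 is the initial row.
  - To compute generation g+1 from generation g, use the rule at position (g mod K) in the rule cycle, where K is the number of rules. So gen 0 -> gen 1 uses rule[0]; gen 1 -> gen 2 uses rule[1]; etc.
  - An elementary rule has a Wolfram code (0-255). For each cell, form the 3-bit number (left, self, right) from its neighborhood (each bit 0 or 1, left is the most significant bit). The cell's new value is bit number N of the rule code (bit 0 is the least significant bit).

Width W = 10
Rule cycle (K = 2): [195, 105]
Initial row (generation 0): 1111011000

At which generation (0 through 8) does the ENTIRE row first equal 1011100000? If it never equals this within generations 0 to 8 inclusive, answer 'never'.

Answer: never

Derivation:
Gen 0: 1111011000
Gen 1 (rule 195): 0111001011
Gen 2 (rule 105): 0101000111
Gen 3 (rule 195): 1000011011
Gen 4 (rule 105): 0011011111
Gen 5 (rule 195): 1101001111
Gen 6 (rule 105): 1110001001
Gen 7 (rule 195): 0110110010
Gen 8 (rule 105): 0111110000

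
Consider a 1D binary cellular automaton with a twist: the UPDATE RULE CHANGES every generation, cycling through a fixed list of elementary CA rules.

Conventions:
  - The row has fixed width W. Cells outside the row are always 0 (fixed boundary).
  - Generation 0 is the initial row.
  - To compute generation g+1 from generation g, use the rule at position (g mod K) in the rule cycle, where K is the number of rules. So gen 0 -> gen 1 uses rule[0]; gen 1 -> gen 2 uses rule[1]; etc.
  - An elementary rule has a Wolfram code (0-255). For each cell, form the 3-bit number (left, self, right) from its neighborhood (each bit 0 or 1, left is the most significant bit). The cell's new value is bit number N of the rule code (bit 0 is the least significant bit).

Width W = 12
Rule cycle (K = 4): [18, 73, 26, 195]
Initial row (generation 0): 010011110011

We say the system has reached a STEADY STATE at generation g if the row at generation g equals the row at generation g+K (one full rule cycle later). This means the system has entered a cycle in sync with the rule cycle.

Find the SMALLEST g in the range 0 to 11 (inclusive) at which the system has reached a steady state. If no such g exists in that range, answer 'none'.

Gen 0: 010011110011
Gen 1 (rule 18): 101100001100
Gen 2 (rule 73): 001101101101
Gen 3 (rule 26): 011001001000
Gen 4 (rule 195): 101010010011
Gen 5 (rule 18): 000001101100
Gen 6 (rule 73): 111101101101
Gen 7 (rule 26): 100001001000
Gen 8 (rule 195): 001110010011
Gen 9 (rule 18): 010001101100
Gen 10 (rule 73): 000101101101
Gen 11 (rule 26): 001001001000
Gen 12 (rule 195): 110010010011
Gen 13 (rule 18): 001101101100
Gen 14 (rule 73): 101101101101
Gen 15 (rule 26): 001001001000

Answer: 11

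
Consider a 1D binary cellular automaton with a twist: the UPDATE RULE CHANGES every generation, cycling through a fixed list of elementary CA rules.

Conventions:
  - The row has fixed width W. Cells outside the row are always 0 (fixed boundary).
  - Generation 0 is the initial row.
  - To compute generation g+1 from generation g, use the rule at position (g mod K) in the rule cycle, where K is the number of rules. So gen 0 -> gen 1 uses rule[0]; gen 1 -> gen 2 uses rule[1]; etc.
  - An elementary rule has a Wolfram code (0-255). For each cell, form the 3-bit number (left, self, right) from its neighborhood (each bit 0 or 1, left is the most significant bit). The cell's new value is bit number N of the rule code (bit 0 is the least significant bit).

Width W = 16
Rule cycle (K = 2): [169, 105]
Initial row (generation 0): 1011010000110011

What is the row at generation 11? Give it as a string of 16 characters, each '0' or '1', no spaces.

Gen 0: 1011010000110011
Gen 1 (rule 169): 0110100110100010
Gen 2 (rule 105): 0111000111001000
Gen 3 (rule 169): 0110010110000011
Gen 4 (rule 105): 0110001110111011
Gen 5 (rule 169): 0100101101110110
Gen 6 (rule 105): 0000011111011110
Gen 7 (rule 169): 1111011110111100
Gen 8 (rule 105): 1001110011100101
Gen 9 (rule 169): 0001100011000010
Gen 10 (rule 105): 1101101011011000
Gen 11 (rule 169): 1011010110110011

Answer: 1011010110110011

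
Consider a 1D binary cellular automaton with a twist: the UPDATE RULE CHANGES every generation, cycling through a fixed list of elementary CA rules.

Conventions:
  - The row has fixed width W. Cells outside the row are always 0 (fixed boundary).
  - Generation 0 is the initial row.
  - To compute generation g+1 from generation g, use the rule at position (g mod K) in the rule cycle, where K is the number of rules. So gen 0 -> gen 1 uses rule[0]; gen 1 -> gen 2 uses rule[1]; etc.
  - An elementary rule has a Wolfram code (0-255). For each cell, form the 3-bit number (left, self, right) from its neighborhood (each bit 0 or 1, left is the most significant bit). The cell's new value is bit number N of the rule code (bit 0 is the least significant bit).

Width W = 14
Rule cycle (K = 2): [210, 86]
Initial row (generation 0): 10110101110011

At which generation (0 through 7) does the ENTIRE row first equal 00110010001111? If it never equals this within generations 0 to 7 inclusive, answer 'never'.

Answer: never

Derivation:
Gen 0: 10110101110011
Gen 1 (rule 210): 00010000111101
Gen 2 (rule 86): 00111001000101
Gen 3 (rule 210): 01011110101000
Gen 4 (rule 86): 11000010101100
Gen 5 (rule 210): 01100100000110
Gen 6 (rule 86): 10111110001011
Gen 7 (rule 210): 00011111010001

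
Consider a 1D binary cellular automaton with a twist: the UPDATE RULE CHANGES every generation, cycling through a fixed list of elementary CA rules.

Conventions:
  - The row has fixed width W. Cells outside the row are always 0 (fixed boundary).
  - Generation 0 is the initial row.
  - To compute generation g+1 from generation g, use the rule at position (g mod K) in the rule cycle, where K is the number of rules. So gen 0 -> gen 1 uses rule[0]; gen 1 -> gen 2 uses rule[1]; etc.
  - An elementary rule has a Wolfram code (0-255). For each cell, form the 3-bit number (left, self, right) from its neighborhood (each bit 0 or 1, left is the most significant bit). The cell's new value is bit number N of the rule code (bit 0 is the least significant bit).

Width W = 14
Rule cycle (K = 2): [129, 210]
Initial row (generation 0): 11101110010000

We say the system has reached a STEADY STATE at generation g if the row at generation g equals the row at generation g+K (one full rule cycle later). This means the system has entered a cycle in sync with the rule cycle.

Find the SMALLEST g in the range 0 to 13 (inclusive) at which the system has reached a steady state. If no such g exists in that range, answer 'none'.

Answer: none

Derivation:
Gen 0: 11101110010000
Gen 1 (rule 129): 01000100000111
Gen 2 (rule 210): 10101010001011
Gen 3 (rule 129): 00000000100000
Gen 4 (rule 210): 00000001010000
Gen 5 (rule 129): 11111100000111
Gen 6 (rule 210): 01111110001011
Gen 7 (rule 129): 00111100100000
Gen 8 (rule 210): 01011111010000
Gen 9 (rule 129): 00001110000111
Gen 10 (rule 210): 00010111001011
Gen 11 (rule 129): 11000010000000
Gen 12 (rule 210): 01100101000000
Gen 13 (rule 129): 00000000011111
Gen 14 (rule 210): 00000000101111
Gen 15 (rule 129): 11111110000110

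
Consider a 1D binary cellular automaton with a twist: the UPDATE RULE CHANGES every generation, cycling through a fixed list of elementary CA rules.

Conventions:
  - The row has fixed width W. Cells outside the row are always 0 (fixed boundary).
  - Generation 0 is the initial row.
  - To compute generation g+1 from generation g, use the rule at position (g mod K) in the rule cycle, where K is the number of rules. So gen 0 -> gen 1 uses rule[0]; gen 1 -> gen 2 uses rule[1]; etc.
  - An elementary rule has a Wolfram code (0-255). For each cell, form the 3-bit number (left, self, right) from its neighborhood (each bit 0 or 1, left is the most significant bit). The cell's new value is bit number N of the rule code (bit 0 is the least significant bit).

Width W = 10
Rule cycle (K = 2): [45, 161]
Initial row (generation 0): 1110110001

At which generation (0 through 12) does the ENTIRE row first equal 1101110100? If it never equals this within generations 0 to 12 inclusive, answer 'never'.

Gen 0: 1110110001
Gen 1 (rule 45): 1001100101
Gen 2 (rule 161): 0000000010
Gen 3 (rule 45): 1111111010
Gen 4 (rule 161): 0111110100
Gen 5 (rule 45): 0100001101
Gen 6 (rule 161): 0001100010
Gen 7 (rule 45): 1101001010
Gen 8 (rule 161): 0010000100
Gen 9 (rule 45): 1010110101
Gen 10 (rule 161): 0101001010
Gen 11 (rule 45): 0111001110
Gen 12 (rule 161): 0010000100

Answer: never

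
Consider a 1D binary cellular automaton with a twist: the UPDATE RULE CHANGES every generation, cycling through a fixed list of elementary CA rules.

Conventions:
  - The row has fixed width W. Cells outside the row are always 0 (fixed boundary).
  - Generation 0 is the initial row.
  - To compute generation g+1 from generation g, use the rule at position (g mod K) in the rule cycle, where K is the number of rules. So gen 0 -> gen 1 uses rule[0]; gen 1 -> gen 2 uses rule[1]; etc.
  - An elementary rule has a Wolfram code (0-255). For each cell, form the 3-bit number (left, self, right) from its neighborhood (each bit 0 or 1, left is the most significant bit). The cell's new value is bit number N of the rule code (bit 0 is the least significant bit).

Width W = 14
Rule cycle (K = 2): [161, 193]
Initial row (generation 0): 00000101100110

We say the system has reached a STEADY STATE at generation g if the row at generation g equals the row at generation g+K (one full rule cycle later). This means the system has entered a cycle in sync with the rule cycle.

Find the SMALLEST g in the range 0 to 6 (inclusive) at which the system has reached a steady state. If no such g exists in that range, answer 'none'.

Gen 0: 00000101100110
Gen 1 (rule 161): 11110010000000
Gen 2 (rule 193): 01110000111111
Gen 3 (rule 161): 00100110011110
Gen 4 (rule 193): 10000010001110
Gen 5 (rule 161): 00111000100100
Gen 6 (rule 193): 10011010000001
Gen 7 (rule 161): 00000100111100
Gen 8 (rule 193): 11110000011101

Answer: none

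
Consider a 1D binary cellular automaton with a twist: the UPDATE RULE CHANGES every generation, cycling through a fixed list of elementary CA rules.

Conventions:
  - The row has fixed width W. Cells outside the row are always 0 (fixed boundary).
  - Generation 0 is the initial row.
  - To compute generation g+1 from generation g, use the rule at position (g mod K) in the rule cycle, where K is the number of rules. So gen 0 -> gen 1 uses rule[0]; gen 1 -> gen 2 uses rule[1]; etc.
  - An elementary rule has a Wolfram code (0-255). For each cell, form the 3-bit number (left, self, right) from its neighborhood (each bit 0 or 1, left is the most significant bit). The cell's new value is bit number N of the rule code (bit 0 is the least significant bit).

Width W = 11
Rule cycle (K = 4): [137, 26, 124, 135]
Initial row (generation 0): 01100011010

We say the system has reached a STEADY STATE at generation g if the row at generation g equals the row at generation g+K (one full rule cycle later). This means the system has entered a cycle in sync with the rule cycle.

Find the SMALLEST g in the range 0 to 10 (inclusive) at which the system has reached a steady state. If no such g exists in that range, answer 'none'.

Answer: 5

Derivation:
Gen 0: 01100011010
Gen 1 (rule 137): 01001010000
Gen 2 (rule 26): 10110001000
Gen 3 (rule 124): 11111001100
Gen 4 (rule 135): 01110010001
Gen 5 (rule 137): 01100000100
Gen 6 (rule 26): 11010001010
Gen 7 (rule 124): 11111001111
Gen 8 (rule 135): 01110010110
Gen 9 (rule 137): 01100000100
Gen 10 (rule 26): 11010001010
Gen 11 (rule 124): 11111001111
Gen 12 (rule 135): 01110010110
Gen 13 (rule 137): 01100000100
Gen 14 (rule 26): 11010001010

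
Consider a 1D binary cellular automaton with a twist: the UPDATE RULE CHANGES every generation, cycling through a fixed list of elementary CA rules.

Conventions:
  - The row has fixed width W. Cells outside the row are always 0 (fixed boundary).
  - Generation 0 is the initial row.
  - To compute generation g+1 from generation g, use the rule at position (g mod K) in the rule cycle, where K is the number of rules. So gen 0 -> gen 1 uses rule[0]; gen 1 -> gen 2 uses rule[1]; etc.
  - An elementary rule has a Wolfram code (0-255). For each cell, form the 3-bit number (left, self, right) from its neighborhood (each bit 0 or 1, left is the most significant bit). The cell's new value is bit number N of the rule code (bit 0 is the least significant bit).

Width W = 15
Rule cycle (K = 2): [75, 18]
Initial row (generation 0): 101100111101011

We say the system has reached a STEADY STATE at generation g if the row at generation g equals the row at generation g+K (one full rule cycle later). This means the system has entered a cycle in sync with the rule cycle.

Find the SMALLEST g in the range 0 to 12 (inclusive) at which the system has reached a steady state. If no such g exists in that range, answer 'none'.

Answer: 8

Derivation:
Gen 0: 101100111101011
Gen 1 (rule 75): 001101100100011
Gen 2 (rule 18): 010000011010100
Gen 3 (rule 75): 100111111000001
Gen 4 (rule 18): 011000000100010
Gen 5 (rule 75): 111011111001100
Gen 6 (rule 18): 000000000110010
Gen 7 (rule 75): 111111111110100
Gen 8 (rule 18): 000000000000010
Gen 9 (rule 75): 111111111111100
Gen 10 (rule 18): 000000000000010
Gen 11 (rule 75): 111111111111100
Gen 12 (rule 18): 000000000000010
Gen 13 (rule 75): 111111111111100
Gen 14 (rule 18): 000000000000010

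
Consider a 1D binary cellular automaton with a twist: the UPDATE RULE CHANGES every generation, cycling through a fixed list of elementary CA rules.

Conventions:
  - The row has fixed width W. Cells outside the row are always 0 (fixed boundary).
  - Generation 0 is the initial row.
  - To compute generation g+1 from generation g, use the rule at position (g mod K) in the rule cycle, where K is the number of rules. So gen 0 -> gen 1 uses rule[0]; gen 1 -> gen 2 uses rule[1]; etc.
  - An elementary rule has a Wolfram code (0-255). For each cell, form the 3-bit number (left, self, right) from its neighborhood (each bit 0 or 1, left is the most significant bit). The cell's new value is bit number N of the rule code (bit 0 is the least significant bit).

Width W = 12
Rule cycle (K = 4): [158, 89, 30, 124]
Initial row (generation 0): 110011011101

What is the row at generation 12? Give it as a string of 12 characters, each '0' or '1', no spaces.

Answer: 111010001111

Derivation:
Gen 0: 110011011101
Gen 1 (rule 158): 101110011001
Gen 2 (rule 89): 001011011100
Gen 3 (rule 30): 011010010010
Gen 4 (rule 124): 011111011011
Gen 5 (rule 158): 111110010010
Gen 6 (rule 89): 100011001001
Gen 7 (rule 30): 110110111111
Gen 8 (rule 124): 111111100001
Gen 9 (rule 158): 111111010011
Gen 10 (rule 89): 100001001011
Gen 11 (rule 30): 110011111010
Gen 12 (rule 124): 111010001111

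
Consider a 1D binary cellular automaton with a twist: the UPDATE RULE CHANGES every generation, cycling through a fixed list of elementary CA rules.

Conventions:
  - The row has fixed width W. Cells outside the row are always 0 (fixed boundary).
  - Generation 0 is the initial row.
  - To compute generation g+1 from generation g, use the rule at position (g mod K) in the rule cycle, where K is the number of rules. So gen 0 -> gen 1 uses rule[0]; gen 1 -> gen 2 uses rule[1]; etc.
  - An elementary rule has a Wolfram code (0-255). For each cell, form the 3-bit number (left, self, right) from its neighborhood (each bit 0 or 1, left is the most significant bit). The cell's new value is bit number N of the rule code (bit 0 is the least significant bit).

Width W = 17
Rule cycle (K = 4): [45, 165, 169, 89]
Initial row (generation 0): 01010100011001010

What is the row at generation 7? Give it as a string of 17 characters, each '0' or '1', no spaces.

Answer: 11100110000011010

Derivation:
Gen 0: 01010100011001010
Gen 1 (rule 45): 01111101010001110
Gen 2 (rule 165): 00111011110100100
Gen 3 (rule 169): 10110111101000001
Gen 4 (rule 89): 00110100100111100
Gen 5 (rule 45): 10101100100100001
Gen 6 (rule 165): 11110000100101101
Gen 7 (rule 169): 11100110000011010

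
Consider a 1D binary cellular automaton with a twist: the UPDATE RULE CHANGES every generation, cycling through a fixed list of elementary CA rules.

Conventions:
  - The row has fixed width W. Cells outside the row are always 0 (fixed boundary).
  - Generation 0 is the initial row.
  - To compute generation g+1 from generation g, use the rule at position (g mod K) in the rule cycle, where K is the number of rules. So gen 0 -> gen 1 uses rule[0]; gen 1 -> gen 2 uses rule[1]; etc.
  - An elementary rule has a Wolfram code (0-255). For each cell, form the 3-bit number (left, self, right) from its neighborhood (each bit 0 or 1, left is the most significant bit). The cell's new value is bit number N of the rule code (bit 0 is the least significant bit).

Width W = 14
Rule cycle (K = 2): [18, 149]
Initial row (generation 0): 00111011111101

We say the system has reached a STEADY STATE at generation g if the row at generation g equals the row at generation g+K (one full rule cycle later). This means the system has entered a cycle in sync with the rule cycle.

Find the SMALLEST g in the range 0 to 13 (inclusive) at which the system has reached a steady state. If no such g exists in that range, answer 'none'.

Answer: 4

Derivation:
Gen 0: 00111011111101
Gen 1 (rule 18): 01000000000000
Gen 2 (rule 149): 01111111111111
Gen 3 (rule 18): 10000000000000
Gen 4 (rule 149): 11111111111111
Gen 5 (rule 18): 00000000000000
Gen 6 (rule 149): 11111111111111
Gen 7 (rule 18): 00000000000000
Gen 8 (rule 149): 11111111111111
Gen 9 (rule 18): 00000000000000
Gen 10 (rule 149): 11111111111111
Gen 11 (rule 18): 00000000000000
Gen 12 (rule 149): 11111111111111
Gen 13 (rule 18): 00000000000000
Gen 14 (rule 149): 11111111111111
Gen 15 (rule 18): 00000000000000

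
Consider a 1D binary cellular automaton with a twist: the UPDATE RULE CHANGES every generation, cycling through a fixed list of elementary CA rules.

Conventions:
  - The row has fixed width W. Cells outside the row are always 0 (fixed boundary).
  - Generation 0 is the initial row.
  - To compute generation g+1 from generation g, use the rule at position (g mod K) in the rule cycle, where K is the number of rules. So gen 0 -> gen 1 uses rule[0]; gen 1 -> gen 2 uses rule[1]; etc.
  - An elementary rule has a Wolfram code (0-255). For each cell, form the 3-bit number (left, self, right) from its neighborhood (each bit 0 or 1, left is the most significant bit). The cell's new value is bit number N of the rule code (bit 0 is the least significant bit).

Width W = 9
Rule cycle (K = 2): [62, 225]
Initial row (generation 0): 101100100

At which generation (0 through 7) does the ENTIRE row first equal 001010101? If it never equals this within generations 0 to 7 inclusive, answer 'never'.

Gen 0: 101100100
Gen 1 (rule 62): 111011110
Gen 2 (rule 225): 011101110
Gen 3 (rule 62): 110011001
Gen 4 (rule 225): 010001000
Gen 5 (rule 62): 111011100
Gen 6 (rule 225): 011101101
Gen 7 (rule 62): 110011011

Answer: never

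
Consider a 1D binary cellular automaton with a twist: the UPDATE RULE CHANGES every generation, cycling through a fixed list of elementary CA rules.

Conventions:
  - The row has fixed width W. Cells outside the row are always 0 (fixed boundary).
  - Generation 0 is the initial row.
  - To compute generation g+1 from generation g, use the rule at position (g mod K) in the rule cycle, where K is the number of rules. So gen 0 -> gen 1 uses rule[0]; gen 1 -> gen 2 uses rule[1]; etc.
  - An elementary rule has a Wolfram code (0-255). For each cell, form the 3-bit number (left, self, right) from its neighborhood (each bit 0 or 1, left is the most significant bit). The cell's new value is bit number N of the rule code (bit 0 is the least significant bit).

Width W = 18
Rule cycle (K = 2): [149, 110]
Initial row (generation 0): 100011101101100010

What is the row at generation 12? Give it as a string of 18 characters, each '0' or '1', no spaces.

Gen 0: 100011101101100010
Gen 1 (rule 149): 111001000000011011
Gen 2 (rule 110): 101011000000111111
Gen 3 (rule 149): 101000111110011110
Gen 4 (rule 110): 111001100010110010
Gen 5 (rule 149): 010100011010001011
Gen 6 (rule 110): 111100111110011111
Gen 7 (rule 149): 011010011101001110
Gen 8 (rule 110): 111110110111011010
Gen 9 (rule 149): 011100000010000011
Gen 10 (rule 110): 110100000110000111
Gen 11 (rule 149): 000111110001110010
Gen 12 (rule 110): 001100010011010110

Answer: 001100010011010110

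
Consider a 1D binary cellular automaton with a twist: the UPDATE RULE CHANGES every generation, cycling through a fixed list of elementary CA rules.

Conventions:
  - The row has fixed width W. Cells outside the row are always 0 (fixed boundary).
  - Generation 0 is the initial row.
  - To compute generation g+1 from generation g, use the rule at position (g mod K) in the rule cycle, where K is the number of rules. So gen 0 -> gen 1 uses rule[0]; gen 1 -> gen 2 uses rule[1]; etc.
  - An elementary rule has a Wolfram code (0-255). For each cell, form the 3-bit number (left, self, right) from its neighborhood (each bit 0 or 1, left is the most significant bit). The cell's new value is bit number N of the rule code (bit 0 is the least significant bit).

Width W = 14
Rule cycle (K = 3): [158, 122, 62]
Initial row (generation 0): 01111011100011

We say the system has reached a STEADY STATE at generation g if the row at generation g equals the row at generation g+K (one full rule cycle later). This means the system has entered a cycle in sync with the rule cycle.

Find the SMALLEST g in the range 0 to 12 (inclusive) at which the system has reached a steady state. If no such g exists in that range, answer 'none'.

Gen 0: 01111011100011
Gen 1 (rule 158): 11110011010110
Gen 2 (rule 122): 10011111101111
Gen 3 (rule 62): 11110000011000
Gen 4 (rule 158): 11101000110100
Gen 5 (rule 122): 10110101111010
Gen 6 (rule 62): 11101111000111
Gen 7 (rule 158): 11001110101110
Gen 8 (rule 122): 11111011011011
Gen 9 (rule 62): 10000110110110
Gen 10 (rule 158): 11001100100101
Gen 11 (rule 122): 11111111011010
Gen 12 (rule 62): 10000000110111
Gen 13 (rule 158): 11000001100110
Gen 14 (rule 122): 11100011111111
Gen 15 (rule 62): 10010110000000

Answer: none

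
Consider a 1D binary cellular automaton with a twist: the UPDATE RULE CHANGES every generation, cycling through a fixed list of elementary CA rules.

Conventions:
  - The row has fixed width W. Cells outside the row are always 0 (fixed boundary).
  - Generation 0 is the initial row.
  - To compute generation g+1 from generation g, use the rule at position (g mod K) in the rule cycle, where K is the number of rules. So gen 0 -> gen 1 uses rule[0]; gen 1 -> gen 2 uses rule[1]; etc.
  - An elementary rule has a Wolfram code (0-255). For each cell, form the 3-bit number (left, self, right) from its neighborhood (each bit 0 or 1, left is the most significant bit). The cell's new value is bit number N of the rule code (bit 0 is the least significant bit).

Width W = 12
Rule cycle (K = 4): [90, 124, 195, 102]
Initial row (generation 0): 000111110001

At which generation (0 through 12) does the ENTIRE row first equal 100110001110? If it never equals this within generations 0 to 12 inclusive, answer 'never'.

Answer: never

Derivation:
Gen 0: 000111110001
Gen 1 (rule 90): 001100011010
Gen 2 (rule 124): 001110011111
Gen 3 (rule 195): 110110101111
Gen 4 (rule 102): 011011110001
Gen 5 (rule 90): 111010011010
Gen 6 (rule 124): 101111011111
Gen 7 (rule 195): 000111001111
Gen 8 (rule 102): 001001010001
Gen 9 (rule 90): 010110001010
Gen 10 (rule 124): 011111001111
Gen 11 (rule 195): 101111010111
Gen 12 (rule 102): 110001111001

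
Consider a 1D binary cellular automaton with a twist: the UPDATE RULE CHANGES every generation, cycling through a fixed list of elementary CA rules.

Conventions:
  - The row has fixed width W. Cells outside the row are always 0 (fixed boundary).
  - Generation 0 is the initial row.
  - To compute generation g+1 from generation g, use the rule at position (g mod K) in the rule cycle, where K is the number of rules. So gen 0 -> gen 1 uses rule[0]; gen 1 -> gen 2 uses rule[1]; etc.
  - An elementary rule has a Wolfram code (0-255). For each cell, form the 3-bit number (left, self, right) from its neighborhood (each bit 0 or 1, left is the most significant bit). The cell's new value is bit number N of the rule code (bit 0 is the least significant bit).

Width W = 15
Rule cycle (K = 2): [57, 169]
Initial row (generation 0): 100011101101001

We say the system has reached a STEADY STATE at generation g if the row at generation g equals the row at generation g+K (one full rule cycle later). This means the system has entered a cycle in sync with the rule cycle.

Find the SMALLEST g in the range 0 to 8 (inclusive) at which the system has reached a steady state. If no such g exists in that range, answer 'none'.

Gen 0: 100011101101001
Gen 1 (rule 57): 011010011010100
Gen 2 (rule 169): 010100010101001
Gen 3 (rule 57): 001011001010100
Gen 4 (rule 169): 100110000101001
Gen 5 (rule 57): 010101110010100
Gen 6 (rule 169): 001011100001001
Gen 7 (rule 57): 100110011100100
Gen 8 (rule 169): 000100011000001
Gen 9 (rule 57): 110011010111100
Gen 10 (rule 169): 100010101111001

Answer: none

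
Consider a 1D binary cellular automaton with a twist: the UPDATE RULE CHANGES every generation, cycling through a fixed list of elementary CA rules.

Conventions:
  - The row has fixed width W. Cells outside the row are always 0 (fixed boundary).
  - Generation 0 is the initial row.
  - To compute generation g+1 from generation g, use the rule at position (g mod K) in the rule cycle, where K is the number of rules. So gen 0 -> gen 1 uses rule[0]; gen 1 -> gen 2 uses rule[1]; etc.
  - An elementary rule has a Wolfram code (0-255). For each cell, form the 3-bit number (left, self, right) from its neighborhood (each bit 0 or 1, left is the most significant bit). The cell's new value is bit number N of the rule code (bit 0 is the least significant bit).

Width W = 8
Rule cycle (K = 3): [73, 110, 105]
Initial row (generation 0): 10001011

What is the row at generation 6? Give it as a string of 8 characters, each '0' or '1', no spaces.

Answer: 10101111

Derivation:
Gen 0: 10001011
Gen 1 (rule 73): 00100011
Gen 2 (rule 110): 01100111
Gen 3 (rule 105): 01100101
Gen 4 (rule 73): 01100000
Gen 5 (rule 110): 11100000
Gen 6 (rule 105): 10101111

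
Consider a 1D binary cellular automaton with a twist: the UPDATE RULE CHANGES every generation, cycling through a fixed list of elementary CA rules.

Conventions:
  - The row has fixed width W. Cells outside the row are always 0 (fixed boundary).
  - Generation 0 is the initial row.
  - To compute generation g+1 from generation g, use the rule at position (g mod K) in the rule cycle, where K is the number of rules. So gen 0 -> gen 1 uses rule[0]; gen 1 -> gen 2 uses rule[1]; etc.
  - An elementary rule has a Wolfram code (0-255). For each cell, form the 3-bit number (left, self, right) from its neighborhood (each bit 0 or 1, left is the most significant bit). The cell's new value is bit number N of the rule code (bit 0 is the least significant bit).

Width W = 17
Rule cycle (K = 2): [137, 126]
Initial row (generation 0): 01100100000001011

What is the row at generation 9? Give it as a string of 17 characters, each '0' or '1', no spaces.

Gen 0: 01100100000001011
Gen 1 (rule 137): 01000001111100010
Gen 2 (rule 126): 11100011000110111
Gen 3 (rule 137): 11001010010100110
Gen 4 (rule 126): 11111111111111111
Gen 5 (rule 137): 11111111111111110
Gen 6 (rule 126): 10000000000000011
Gen 7 (rule 137): 00111111111111010
Gen 8 (rule 126): 01100000000001111
Gen 9 (rule 137): 01001111111101110

Answer: 01001111111101110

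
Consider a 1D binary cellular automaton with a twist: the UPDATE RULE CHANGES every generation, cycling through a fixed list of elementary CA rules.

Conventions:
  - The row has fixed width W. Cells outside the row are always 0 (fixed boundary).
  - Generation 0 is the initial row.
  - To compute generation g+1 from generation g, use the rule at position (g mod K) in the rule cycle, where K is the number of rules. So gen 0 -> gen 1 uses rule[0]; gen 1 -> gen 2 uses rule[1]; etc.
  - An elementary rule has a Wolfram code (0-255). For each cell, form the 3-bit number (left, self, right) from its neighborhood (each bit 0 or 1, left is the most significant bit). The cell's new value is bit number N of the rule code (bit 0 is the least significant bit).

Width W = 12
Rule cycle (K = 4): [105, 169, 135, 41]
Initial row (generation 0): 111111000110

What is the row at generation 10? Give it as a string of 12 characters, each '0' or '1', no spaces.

Gen 0: 111111000110
Gen 1 (rule 105): 100001010110
Gen 2 (rule 169): 001100101100
Gen 3 (rule 135): 110001100001
Gen 4 (rule 41): 100101001100
Gen 5 (rule 105): 000010001101
Gen 6 (rule 169): 111000101010
Gen 7 (rule 135): 010011101010
Gen 8 (rule 41): 000010010100
Gen 9 (rule 105): 111000001001
Gen 10 (rule 169): 110011100000

Answer: 110011100000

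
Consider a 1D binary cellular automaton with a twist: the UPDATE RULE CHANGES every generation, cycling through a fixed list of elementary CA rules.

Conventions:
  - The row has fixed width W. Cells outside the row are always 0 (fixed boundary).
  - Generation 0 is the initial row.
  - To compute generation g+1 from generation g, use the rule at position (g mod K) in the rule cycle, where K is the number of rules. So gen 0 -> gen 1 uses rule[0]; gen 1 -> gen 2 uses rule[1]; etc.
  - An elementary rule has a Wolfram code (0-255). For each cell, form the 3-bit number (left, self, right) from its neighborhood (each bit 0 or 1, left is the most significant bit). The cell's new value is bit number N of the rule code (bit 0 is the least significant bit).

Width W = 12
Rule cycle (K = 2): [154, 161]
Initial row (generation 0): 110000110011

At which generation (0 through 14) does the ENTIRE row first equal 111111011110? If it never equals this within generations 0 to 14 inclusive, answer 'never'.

Answer: never

Derivation:
Gen 0: 110000110011
Gen 1 (rule 154): 101001101110
Gen 2 (rule 161): 010000010100
Gen 3 (rule 154): 101000100010
Gen 4 (rule 161): 010010001000
Gen 5 (rule 154): 101101010100
Gen 6 (rule 161): 010010101001
Gen 7 (rule 154): 101100000110
Gen 8 (rule 161): 010001110000
Gen 9 (rule 154): 101011101000
Gen 10 (rule 161): 010101010011
Gen 11 (rule 154): 100000001110
Gen 12 (rule 161): 001111100100
Gen 13 (rule 154): 011111011010
Gen 14 (rule 161): 001110100100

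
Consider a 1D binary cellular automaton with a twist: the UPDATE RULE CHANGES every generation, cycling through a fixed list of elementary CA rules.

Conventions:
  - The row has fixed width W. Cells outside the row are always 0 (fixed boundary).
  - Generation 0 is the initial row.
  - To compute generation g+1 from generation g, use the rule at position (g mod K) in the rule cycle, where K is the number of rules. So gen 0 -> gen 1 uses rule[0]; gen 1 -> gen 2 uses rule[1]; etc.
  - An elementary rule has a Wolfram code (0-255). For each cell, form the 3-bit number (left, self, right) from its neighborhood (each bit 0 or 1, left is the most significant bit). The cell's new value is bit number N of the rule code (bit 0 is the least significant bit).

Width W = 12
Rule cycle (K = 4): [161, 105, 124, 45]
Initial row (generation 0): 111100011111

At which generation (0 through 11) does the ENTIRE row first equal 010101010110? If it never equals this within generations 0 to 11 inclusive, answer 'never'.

Answer: never

Derivation:
Gen 0: 111100011111
Gen 1 (rule 161): 011001001110
Gen 2 (rule 105): 011000001010
Gen 3 (rule 124): 011100001111
Gen 4 (rule 45): 010001101000
Gen 5 (rule 161): 000100010011
Gen 6 (rule 105): 110001000011
Gen 7 (rule 124): 111001100011
Gen 8 (rule 45): 100001001010
Gen 9 (rule 161): 001100000100
Gen 10 (rule 105): 101101110001
Gen 11 (rule 124): 111111011001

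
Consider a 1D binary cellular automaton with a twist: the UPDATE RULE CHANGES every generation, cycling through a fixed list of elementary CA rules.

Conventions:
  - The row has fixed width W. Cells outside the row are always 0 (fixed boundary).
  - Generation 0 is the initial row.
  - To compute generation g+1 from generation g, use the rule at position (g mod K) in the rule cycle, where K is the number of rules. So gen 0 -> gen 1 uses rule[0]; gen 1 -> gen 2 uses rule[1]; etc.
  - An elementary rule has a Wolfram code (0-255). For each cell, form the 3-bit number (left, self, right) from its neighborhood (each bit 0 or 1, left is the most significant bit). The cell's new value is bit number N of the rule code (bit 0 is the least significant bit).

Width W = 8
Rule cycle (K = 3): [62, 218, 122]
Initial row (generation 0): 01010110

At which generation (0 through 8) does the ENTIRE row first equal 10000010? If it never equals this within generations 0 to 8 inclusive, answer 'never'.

Gen 0: 01010110
Gen 1 (rule 62): 11111101
Gen 2 (rule 218): 11111100
Gen 3 (rule 122): 10000110
Gen 4 (rule 62): 11001101
Gen 5 (rule 218): 11111100
Gen 6 (rule 122): 10000110
Gen 7 (rule 62): 11001101
Gen 8 (rule 218): 11111100

Answer: never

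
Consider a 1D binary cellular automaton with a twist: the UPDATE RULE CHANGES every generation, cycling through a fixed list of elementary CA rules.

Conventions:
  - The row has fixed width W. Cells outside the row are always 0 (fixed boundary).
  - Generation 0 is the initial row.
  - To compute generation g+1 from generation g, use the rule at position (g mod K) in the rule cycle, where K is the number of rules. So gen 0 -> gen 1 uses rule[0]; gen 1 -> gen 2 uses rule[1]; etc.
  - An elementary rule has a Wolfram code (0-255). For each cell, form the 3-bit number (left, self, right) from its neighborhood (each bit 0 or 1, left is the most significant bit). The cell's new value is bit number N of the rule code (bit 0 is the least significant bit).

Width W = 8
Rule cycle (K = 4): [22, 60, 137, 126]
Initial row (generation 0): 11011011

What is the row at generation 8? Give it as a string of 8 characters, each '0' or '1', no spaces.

Gen 0: 11011011
Gen 1 (rule 22): 00000000
Gen 2 (rule 60): 00000000
Gen 3 (rule 137): 11111111
Gen 4 (rule 126): 10000001
Gen 5 (rule 22): 11000011
Gen 6 (rule 60): 10100010
Gen 7 (rule 137): 00001000
Gen 8 (rule 126): 00011100

Answer: 00011100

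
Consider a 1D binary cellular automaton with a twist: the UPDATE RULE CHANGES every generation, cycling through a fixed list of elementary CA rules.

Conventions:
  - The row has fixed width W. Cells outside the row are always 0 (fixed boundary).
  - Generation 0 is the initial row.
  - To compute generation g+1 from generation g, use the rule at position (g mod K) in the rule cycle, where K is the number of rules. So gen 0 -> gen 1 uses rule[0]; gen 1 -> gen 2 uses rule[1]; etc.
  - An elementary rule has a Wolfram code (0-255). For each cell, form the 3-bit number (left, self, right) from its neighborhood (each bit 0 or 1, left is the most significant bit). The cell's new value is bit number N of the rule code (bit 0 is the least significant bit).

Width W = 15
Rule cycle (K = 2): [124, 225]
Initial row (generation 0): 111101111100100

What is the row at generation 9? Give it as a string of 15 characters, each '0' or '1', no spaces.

Gen 0: 111101111100100
Gen 1 (rule 124): 100111000110110
Gen 2 (rule 225): 000011010011010
Gen 3 (rule 124): 000011111011111
Gen 4 (rule 225): 111001111101111
Gen 5 (rule 124): 101101000111001
Gen 6 (rule 225): 010110010011000
Gen 7 (rule 124): 011111011011100
Gen 8 (rule 225): 001111101101101
Gen 9 (rule 124): 001000111111111

Answer: 001000111111111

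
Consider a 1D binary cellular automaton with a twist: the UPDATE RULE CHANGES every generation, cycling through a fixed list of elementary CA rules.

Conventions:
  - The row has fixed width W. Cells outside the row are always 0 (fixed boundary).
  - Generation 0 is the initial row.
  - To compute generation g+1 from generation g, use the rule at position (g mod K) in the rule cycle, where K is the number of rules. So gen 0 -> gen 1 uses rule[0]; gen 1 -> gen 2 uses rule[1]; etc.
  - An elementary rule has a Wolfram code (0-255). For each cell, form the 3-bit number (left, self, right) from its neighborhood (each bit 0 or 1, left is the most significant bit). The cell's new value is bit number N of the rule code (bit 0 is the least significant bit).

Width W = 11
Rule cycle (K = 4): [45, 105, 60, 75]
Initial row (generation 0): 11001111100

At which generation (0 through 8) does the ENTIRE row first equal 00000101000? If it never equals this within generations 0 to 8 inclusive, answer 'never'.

Gen 0: 11001111100
Gen 1 (rule 45): 10001000001
Gen 2 (rule 105): 00100011100
Gen 3 (rule 60): 00110010010
Gen 4 (rule 75): 11110100100
Gen 5 (rule 45): 10001100101
Gen 6 (rule 105): 00101100010
Gen 7 (rule 60): 00111010011
Gen 8 (rule 75): 11101000111

Answer: never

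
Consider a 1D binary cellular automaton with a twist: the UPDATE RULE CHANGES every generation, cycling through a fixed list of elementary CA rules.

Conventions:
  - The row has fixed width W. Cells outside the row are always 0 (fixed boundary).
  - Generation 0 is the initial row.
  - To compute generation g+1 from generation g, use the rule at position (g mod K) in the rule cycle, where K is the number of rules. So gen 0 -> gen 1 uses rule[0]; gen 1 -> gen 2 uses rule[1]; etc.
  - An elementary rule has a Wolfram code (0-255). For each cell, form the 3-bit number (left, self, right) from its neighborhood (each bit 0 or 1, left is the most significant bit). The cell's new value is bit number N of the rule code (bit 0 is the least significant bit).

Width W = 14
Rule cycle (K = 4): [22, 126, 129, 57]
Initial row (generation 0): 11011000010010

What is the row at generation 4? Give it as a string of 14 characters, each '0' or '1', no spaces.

Answer: 10010100101011

Derivation:
Gen 0: 11011000010010
Gen 1 (rule 22): 00000100111111
Gen 2 (rule 126): 00001111100001
Gen 3 (rule 129): 11100111001100
Gen 4 (rule 57): 10010100101011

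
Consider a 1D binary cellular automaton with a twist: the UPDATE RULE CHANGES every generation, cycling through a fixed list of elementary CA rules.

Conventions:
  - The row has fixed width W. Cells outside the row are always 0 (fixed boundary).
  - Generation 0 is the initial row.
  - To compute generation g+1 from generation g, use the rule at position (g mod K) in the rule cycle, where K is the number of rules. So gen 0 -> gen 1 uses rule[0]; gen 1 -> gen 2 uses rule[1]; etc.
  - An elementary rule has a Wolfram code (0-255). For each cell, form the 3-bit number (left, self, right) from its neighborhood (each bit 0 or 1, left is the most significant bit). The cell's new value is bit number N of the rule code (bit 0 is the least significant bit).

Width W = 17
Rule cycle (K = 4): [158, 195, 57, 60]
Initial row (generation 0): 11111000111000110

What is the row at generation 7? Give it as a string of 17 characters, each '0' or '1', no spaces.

Gen 0: 11111000111000110
Gen 1 (rule 158): 11110101110101101
Gen 2 (rule 195): 01110000110000100
Gen 3 (rule 57): 01001110101110011
Gen 4 (rule 60): 01101001111001010
Gen 5 (rule 158): 11001111110111011
Gen 6 (rule 195): 01010111110011001
Gen 7 (rule 57): 00101100001010100

Answer: 00101100001010100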